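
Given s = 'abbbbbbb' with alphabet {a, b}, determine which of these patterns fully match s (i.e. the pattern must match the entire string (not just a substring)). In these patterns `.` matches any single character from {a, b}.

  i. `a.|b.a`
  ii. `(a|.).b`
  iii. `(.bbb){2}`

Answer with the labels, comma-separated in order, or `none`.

i → no match
ii → no match
iii → match

iii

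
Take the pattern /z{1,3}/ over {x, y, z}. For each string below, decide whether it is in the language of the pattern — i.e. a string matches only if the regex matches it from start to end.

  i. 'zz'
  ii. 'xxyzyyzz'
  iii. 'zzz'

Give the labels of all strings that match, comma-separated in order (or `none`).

i, iii

i → match
ii → no match — must start with 'z'
iii → match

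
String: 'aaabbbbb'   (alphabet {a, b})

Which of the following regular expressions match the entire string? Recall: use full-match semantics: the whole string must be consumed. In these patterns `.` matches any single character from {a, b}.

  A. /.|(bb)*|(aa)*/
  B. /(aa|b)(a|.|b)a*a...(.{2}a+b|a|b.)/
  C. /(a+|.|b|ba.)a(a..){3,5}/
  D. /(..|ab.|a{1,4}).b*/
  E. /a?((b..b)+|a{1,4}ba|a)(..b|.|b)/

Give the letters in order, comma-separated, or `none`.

A → no match
B → no match
C → no match
D → match
E → no match

D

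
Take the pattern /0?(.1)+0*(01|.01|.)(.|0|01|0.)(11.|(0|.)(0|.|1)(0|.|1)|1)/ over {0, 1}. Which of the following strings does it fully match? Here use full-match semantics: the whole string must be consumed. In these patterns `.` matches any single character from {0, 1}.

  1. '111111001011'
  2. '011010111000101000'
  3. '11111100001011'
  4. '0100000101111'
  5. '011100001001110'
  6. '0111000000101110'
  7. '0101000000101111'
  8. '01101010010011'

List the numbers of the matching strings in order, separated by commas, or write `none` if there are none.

1. '111111001011' → match
2 → match
3 → match
4 → match
5 → no match
6 → match
7 → match
8 → match

1, 2, 3, 4, 6, 7, 8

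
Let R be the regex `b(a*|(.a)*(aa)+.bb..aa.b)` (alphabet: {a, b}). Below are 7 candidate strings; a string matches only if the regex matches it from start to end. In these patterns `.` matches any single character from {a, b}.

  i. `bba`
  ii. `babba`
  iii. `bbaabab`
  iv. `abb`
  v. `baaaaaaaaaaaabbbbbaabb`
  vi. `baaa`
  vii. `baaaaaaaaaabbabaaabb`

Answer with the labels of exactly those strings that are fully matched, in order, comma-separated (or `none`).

v, vi

i → no match
ii → no match
iii → no match
iv → no match — must start with `b`
v → match
vi → match
vii → no match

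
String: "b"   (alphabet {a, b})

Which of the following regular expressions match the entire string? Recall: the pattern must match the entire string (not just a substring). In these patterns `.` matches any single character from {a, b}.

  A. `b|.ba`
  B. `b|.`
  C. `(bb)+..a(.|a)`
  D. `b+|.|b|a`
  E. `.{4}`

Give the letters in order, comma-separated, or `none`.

A, B, D

A → match
B → match
C → no match — must start with "bb"
D → match
E → no match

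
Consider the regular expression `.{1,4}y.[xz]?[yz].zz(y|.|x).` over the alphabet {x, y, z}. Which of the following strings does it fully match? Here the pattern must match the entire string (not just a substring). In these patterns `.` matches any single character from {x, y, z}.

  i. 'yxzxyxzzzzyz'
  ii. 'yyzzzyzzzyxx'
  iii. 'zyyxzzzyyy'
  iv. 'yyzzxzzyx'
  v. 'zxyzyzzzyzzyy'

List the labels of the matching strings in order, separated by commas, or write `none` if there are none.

i, iv, v

i → match
ii → no match
iii → no match
iv → match
v → match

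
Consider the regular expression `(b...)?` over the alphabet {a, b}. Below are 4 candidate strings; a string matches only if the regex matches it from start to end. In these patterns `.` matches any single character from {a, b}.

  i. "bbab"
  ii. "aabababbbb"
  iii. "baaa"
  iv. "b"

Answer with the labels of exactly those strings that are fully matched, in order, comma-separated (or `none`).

i → match
ii → no match
iii → match
iv → no match

i, iii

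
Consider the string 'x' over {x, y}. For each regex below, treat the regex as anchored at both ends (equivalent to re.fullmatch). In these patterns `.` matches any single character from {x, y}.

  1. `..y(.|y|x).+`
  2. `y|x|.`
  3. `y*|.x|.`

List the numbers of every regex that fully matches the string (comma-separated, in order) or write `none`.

2, 3

1 → no match
2 → match
3 → match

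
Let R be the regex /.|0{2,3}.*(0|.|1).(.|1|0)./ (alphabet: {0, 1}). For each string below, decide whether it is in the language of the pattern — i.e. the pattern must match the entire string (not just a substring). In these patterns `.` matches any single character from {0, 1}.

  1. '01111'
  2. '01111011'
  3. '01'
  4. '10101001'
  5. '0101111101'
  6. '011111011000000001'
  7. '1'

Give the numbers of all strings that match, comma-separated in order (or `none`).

7

1 → no match
2 → no match
3 → no match
4 → no match
5 → no match
6 → no match
7 → match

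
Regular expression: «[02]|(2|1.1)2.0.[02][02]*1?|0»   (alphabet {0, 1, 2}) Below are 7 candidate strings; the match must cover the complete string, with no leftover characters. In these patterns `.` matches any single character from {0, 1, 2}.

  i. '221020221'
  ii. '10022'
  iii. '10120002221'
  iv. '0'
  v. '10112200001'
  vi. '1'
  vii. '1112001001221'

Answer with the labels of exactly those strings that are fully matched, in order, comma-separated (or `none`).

i → match
ii → no match
iii → match
iv → match
v → no match
vi → no match
vii → no match

i, iii, iv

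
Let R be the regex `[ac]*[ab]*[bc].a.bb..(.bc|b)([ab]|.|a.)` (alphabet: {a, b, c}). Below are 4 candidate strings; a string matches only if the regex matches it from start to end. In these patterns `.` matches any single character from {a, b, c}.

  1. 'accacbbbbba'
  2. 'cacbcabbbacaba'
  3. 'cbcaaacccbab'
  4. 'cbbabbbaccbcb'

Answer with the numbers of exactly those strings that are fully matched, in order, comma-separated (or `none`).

1, 4

1 → match
2 → no match
3 → no match
4 → match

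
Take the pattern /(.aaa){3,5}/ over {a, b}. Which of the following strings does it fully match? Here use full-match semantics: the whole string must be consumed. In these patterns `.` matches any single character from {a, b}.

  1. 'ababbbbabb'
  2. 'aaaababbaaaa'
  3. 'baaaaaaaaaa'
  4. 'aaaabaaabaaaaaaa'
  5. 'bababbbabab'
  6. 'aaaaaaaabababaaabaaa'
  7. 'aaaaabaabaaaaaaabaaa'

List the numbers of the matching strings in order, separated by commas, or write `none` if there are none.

1 → no match — must end with 'aaa'
2 → no match
3 → no match
4 → match
5 → no match — must end with 'aaa'
6 → no match
7 → no match

4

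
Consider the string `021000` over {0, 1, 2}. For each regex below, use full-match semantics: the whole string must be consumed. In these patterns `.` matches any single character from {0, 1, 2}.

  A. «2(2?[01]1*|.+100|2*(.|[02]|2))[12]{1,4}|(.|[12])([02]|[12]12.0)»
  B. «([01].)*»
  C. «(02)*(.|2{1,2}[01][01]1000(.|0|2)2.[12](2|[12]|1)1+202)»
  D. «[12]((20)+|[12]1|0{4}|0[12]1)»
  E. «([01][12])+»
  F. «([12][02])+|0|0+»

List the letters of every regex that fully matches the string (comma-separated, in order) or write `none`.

B

A → no match
B → match
C → no match
D → no match
E → no match
F → no match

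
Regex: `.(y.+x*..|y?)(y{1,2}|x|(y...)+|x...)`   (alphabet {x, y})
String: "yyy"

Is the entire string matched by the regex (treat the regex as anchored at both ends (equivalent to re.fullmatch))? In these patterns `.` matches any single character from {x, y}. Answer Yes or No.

Yes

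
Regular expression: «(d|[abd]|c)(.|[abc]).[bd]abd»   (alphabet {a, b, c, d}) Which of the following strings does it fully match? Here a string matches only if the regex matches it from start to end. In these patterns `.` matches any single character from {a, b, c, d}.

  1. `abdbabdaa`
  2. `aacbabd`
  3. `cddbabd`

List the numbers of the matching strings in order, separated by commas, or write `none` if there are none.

2, 3

1 → no match — must end with `abd`
2 → match
3 → match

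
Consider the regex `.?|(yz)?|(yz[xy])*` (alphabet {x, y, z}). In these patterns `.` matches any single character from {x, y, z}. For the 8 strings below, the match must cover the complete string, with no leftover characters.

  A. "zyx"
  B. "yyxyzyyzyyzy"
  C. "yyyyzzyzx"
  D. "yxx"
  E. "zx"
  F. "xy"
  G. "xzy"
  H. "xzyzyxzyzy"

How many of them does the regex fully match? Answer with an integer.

A → no match
B → no match
C → no match
D → no match
E → no match
F → no match
G → no match
H → no match
Total matched: 0

0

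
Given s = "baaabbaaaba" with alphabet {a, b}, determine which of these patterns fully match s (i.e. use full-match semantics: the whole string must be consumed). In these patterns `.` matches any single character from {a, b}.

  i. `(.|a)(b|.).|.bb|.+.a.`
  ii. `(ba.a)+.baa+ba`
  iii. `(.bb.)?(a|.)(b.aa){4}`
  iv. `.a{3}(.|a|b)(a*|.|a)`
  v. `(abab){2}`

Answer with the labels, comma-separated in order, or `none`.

ii

i → no match
ii → match
iii → no match — must end with "aa"
iv → no match
v → no match — must start with "abab"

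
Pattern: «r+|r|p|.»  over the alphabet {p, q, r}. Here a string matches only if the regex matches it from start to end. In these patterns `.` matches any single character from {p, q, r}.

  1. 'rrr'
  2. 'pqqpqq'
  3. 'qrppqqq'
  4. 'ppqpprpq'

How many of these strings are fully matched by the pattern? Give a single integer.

1 → match
2 → no match
3 → no match
4 → no match
Total matched: 1

1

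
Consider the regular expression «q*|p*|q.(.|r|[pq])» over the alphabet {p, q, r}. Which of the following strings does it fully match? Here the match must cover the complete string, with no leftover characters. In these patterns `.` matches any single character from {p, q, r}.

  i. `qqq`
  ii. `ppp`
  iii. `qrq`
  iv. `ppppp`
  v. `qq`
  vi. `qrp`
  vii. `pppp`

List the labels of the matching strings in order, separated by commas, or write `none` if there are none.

i, ii, iii, iv, v, vi, vii

i → match
ii → match
iii → match
iv → match
v → match
vi → match
vii → match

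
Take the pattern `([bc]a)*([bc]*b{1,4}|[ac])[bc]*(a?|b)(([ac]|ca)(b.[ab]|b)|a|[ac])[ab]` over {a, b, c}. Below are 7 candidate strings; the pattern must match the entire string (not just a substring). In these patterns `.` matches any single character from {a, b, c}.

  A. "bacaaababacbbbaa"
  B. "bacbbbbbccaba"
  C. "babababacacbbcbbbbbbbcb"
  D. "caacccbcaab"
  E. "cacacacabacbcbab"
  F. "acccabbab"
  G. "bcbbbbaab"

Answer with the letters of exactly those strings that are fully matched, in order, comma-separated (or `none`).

A → no match
B → match
C → match
D → match
E → match
F → match
G → match

B, C, D, E, F, G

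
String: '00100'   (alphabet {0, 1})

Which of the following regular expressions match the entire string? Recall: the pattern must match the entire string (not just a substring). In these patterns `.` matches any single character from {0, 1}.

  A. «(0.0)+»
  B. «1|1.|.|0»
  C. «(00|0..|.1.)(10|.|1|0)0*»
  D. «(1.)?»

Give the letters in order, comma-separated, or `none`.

C

A → no match
B → no match
C → match
D → no match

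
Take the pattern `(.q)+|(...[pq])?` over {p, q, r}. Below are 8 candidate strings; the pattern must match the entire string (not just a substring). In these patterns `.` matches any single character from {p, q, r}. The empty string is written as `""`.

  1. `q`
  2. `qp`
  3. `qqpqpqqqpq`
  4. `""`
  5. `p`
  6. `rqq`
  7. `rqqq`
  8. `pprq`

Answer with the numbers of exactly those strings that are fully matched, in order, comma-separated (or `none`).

3, 4, 7, 8

1. `q` → no match
2. `qp` → no match
3. `qqpqpqqqpq` → match
4. `""` → match
5. `p` → no match
6. `rqq` → no match
7. `rqqq` → match
8. `pprq` → match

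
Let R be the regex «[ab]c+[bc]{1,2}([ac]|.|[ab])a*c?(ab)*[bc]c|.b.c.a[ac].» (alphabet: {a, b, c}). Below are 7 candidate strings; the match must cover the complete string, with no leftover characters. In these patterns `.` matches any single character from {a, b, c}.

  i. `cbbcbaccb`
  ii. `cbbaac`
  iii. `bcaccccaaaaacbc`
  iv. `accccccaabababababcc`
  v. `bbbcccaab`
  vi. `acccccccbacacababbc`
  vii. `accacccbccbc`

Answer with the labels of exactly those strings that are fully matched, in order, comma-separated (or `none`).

iv

i → no match
ii → no match
iii → no match
iv → match
v → no match
vi → no match
vii → no match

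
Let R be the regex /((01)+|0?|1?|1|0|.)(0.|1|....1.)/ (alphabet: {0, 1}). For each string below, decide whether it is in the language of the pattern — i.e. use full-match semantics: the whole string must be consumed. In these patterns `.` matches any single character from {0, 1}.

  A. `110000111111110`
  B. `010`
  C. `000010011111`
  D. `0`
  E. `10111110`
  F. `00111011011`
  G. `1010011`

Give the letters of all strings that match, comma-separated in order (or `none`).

A → no match
B → no match
C → no match
D → no match
E → no match
F → no match
G → match

G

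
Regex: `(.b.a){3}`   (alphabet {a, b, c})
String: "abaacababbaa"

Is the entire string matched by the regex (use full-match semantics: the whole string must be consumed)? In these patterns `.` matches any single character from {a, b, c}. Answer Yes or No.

No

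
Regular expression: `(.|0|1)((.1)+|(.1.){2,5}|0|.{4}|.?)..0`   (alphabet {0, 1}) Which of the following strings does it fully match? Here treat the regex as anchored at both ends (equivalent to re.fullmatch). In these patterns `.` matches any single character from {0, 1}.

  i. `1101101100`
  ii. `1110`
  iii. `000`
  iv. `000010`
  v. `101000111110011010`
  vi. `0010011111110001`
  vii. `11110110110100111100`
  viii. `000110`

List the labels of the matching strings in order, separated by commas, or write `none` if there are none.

i → no match
ii → match
iii → no match
iv → no match
v → no match
vi → no match — must end with `0`
vii → no match
viii → no match

ii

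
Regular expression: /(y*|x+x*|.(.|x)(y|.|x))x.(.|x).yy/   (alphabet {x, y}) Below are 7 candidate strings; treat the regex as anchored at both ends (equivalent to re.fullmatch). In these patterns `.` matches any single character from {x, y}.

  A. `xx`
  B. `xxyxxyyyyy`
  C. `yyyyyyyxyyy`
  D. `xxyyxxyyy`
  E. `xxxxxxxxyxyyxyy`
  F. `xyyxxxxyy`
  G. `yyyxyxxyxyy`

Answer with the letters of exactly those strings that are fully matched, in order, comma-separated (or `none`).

F

A → no match — must end with `yy`
B → no match
C → no match
D → no match
E → no match
F → match
G → no match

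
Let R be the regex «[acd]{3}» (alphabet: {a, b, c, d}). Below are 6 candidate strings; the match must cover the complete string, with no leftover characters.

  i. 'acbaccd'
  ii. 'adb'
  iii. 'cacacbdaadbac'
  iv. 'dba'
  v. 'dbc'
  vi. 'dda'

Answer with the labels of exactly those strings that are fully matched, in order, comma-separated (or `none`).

vi

i → no match
ii → no match
iii → no match
iv → no match
v → no match
vi → match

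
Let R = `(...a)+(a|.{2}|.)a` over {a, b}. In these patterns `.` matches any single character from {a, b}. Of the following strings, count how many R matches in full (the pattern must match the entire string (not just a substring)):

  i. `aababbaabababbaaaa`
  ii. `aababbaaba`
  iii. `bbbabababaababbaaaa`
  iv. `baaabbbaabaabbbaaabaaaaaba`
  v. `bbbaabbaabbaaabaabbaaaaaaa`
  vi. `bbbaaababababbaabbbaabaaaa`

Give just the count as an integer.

i → match
ii → match
iii → no match
iv → match
v → match
vi → match
Total matched: 5

5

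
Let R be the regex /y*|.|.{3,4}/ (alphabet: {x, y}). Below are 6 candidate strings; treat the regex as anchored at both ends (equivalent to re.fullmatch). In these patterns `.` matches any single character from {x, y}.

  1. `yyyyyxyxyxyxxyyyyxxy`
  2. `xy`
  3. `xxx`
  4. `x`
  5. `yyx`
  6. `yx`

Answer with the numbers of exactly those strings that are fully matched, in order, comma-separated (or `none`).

1 → no match
2 → no match
3 → match
4 → match
5 → match
6 → no match

3, 4, 5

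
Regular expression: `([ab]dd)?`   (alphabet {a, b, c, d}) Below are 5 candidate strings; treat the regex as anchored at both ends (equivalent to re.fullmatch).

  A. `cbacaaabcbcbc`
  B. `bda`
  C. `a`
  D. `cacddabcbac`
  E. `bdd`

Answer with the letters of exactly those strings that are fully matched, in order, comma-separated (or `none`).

E

A → no match
B. `bda` → no match
C. `a` → no match
D. `cacddabcbac` → no match
E. `bdd` → match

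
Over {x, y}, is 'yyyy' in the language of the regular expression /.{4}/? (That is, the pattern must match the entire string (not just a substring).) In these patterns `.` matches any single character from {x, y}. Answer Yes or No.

Yes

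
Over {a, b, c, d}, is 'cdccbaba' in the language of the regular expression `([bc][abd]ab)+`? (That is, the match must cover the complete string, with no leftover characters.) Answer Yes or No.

Every match must end with 'ab', but 'cdccbaba' does not.

No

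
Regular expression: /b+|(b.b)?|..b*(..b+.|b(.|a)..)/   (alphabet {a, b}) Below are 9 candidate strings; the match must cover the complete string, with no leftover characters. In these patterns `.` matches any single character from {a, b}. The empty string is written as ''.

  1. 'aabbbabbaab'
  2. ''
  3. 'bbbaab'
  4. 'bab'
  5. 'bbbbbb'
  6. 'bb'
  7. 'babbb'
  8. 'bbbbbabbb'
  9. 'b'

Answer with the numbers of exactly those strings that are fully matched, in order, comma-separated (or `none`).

2, 3, 4, 5, 6, 8, 9

1. 'aabbbabbaab' → no match
2. '' → match
3. 'bbbaab' → match
4. 'bab' → match
5. 'bbbbbb' → match
6. 'bb' → match
7. 'babbb' → no match
8. 'bbbbbabbb' → match
9. 'b' → match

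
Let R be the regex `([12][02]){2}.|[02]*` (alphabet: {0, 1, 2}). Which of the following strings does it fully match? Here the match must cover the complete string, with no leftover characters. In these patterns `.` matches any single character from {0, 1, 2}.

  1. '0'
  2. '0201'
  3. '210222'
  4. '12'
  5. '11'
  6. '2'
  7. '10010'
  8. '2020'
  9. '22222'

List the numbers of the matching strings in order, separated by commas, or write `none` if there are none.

1, 6, 8, 9

1 → match
2 → no match
3 → no match
4 → no match
5 → no match
6 → match
7 → no match
8 → match
9 → match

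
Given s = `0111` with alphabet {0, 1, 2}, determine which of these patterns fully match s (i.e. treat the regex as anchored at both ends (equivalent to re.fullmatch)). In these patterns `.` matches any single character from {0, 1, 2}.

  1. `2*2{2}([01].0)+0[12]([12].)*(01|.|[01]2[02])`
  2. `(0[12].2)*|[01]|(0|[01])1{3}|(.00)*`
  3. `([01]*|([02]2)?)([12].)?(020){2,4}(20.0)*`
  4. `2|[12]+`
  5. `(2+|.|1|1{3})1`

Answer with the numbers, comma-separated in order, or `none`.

1 → no match
2 → match
3 → no match
4 → no match
5 → no match

2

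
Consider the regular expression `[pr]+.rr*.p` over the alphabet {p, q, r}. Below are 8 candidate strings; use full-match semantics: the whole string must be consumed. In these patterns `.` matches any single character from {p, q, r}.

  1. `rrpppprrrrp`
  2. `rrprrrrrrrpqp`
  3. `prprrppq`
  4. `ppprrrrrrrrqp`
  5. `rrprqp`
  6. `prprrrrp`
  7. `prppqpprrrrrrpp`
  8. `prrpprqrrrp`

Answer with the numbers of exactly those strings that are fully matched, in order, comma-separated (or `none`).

1 → match
2 → no match
3 → no match — must end with `p`
4 → match
5 → match
6 → match
7 → no match
8 → match

1, 4, 5, 6, 8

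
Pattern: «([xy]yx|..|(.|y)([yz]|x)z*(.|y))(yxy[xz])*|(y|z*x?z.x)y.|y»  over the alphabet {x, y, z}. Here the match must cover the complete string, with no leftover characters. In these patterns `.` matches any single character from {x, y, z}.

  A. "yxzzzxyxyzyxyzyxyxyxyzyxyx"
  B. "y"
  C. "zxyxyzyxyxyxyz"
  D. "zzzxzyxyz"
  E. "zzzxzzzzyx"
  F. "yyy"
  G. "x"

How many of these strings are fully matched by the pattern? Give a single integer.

5

A → match
B → match
C → match
D → match
E → no match
F → match
G → no match
Total matched: 5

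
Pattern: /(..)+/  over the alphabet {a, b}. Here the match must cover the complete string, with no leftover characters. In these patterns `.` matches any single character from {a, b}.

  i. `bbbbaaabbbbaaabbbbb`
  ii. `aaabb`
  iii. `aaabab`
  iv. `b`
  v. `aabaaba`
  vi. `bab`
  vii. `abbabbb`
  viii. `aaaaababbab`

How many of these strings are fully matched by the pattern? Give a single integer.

1

i → no match
ii. `aaabb` → no match
iii. `aaabab` → match
iv. `b` → no match
v. `aabaaba` → no match
vi. `bab` → no match
vii. `abbabbb` → no match
viii. `aaaaababbab` → no match
Total matched: 1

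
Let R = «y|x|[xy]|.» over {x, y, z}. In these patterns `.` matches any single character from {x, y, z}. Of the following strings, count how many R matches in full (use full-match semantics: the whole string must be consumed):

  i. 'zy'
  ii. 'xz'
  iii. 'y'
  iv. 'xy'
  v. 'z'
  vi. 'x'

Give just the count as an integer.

i → no match
ii → no match
iii → match
iv → no match
v → match
vi → match
Total matched: 3

3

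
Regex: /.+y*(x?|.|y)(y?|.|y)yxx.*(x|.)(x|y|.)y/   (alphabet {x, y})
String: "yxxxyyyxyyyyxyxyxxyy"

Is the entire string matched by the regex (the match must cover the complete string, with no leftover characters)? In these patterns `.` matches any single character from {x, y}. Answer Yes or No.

No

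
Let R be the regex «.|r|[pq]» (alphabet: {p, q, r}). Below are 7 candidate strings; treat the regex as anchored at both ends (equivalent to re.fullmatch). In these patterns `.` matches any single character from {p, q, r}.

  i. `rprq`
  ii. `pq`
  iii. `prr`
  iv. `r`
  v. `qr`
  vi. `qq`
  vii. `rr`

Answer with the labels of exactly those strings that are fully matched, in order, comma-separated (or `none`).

iv

i → no match
ii → no match
iii → no match
iv → match
v → no match
vi → no match
vii → no match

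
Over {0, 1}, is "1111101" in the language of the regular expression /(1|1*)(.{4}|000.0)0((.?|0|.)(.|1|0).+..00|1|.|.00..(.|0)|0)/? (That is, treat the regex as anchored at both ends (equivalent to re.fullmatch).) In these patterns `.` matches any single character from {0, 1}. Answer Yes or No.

Yes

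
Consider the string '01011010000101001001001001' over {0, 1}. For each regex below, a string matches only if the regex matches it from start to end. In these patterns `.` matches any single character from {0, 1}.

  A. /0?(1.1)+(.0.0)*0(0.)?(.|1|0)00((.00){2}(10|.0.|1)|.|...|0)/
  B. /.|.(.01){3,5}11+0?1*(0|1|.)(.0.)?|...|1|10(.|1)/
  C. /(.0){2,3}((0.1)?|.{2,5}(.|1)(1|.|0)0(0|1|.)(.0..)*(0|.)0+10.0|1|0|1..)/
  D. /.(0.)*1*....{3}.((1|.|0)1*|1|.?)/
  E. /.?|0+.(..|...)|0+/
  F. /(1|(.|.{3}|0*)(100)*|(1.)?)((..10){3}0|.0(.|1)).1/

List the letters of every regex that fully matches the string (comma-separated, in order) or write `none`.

A

A → match
B → no match
C → no match
D → no match
E → no match
F → no match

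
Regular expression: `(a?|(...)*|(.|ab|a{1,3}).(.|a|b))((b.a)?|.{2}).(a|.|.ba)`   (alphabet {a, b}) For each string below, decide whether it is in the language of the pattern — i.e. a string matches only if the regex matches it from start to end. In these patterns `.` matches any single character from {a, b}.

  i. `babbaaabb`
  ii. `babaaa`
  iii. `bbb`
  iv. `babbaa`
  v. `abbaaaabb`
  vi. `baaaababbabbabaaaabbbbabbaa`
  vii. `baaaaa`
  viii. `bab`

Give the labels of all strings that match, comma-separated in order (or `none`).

none

i. `babbaaabb` → no match
ii. `babaaa` → no match
iii. `bbb` → no match
iv. `babbaa` → no match
v. `abbaaaabb` → no match
vi → no match
vii. `baaaaa` → no match
viii. `bab` → no match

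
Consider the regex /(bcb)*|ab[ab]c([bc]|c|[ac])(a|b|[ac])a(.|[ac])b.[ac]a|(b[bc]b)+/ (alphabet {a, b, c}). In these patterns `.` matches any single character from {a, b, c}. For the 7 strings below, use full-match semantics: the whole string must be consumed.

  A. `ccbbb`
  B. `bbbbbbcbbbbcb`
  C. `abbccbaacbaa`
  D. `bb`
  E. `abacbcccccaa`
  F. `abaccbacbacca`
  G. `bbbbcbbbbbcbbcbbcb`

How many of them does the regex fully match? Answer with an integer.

1

A → no match
B → no match
C → no match
D → no match
E → no match
F → no match
G → match
Total matched: 1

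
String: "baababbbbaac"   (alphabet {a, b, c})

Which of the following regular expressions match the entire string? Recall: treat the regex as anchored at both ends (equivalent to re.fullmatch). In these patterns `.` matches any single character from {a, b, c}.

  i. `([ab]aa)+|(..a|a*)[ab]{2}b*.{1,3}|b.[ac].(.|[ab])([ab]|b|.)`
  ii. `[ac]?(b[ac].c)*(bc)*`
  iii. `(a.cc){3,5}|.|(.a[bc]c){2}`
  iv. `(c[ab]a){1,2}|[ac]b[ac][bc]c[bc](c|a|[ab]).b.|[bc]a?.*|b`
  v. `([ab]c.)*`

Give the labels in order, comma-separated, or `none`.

i, iv

i → match
ii → no match
iii → no match
iv → match
v → no match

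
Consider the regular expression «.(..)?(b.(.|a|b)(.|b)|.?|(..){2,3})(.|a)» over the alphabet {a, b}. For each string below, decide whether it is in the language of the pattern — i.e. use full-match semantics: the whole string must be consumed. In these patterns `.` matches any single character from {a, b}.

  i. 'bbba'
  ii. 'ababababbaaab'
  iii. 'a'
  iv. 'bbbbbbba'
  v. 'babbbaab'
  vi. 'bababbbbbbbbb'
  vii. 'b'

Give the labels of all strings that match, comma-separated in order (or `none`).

i. 'bbba' → match
ii → no match
iii. 'a' → no match
iv. 'bbbbbbba' → match
v. 'babbbaab' → match
vi → no match
vii. 'b' → no match

i, iv, v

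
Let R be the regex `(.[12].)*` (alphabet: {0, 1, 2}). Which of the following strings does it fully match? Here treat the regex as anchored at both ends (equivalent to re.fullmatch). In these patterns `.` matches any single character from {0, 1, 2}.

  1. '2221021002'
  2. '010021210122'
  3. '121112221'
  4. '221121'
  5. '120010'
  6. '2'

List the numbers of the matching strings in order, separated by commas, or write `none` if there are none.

2, 3, 4, 5

1 → no match
2 → match
3 → match
4 → match
5 → match
6 → no match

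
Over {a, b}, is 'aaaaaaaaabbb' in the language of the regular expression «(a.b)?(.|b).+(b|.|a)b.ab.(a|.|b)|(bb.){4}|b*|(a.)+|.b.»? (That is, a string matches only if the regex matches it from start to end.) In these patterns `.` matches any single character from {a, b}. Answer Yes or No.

No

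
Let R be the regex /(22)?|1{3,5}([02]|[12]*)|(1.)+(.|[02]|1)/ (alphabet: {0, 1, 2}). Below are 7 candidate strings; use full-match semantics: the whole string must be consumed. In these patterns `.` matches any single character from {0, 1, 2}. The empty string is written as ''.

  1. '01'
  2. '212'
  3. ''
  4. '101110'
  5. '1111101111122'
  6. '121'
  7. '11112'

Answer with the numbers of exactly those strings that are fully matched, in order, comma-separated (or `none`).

3, 5, 6, 7

1 → no match
2 → no match
3 → match
4 → no match
5 → match
6 → match
7 → match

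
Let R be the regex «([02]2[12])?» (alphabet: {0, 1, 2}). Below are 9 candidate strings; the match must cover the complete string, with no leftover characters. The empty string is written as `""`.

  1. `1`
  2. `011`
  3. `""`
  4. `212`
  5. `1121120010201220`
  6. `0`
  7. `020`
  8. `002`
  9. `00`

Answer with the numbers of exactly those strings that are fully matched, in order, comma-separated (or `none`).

1. `1` → no match
2. `011` → no match
3. `""` → match
4. `212` → no match
5 → no match
6. `0` → no match
7. `020` → no match
8. `002` → no match
9. `00` → no match

3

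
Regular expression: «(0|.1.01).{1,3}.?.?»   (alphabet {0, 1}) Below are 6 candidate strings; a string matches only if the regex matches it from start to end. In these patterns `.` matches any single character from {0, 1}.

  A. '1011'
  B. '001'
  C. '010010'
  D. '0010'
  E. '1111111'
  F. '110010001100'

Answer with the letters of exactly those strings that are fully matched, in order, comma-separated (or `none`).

A. '1011' → no match
B. '001' → match
C. '010010' → match
D. '0010' → match
E. '1111111' → no match
F. '110010001100' → no match

B, C, D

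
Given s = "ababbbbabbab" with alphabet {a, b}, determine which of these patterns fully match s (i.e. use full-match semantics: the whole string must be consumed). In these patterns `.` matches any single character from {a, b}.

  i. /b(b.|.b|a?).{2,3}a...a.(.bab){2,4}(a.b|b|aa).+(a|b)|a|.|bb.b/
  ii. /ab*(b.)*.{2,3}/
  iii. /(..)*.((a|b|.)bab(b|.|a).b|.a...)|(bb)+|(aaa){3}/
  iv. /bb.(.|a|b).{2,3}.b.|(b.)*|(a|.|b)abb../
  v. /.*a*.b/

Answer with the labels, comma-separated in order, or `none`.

iii, v

i → no match
ii → no match
iii → match
iv → no match
v → match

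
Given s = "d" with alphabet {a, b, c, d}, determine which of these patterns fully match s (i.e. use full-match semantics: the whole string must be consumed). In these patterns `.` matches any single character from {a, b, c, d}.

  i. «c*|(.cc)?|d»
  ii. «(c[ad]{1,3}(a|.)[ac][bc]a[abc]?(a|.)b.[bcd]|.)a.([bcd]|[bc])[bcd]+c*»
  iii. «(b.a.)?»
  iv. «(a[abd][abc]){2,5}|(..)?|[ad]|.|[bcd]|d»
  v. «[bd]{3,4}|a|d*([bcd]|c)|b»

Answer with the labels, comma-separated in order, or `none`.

i, iv, v

i → match
ii → no match
iii → no match
iv → match
v → match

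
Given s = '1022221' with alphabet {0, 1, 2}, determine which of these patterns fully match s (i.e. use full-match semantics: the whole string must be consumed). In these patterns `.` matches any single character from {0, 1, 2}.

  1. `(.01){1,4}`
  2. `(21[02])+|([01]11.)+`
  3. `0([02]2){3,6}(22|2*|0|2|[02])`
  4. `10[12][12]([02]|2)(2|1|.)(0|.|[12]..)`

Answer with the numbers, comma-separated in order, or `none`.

4

1 → no match — must end with '01'
2 → no match
3 → no match — must start with '0'
4 → match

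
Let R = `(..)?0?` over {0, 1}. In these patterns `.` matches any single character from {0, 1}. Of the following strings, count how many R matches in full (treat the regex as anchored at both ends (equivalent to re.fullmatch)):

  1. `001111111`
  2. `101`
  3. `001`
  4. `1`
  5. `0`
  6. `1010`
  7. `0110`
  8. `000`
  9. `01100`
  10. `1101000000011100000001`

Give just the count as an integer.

2

1. `001111111` → no match
2. `101` → no match
3. `001` → no match
4. `1` → no match
5. `0` → match
6. `1010` → no match
7. `0110` → no match
8. `000` → match
9. `01100` → no match
10 → no match
Total matched: 2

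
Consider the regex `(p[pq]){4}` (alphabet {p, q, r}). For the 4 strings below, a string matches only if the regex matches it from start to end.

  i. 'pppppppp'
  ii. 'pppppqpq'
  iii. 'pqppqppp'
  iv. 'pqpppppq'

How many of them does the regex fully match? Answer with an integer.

3

i → match
ii → match
iii → no match
iv → match
Total matched: 3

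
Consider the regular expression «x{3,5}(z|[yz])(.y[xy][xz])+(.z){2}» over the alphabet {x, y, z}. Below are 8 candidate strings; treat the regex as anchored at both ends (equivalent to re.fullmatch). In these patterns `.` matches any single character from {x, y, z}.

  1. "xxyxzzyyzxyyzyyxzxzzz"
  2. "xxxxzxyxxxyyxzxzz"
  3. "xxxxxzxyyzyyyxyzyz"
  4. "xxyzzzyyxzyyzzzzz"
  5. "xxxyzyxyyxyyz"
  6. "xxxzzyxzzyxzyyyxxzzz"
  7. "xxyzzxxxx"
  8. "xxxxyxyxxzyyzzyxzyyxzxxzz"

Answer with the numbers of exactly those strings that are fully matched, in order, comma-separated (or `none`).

3, 6

1 → no match
2 → no match
3 → match
4 → no match
5 → no match
6 → match
7 → no match — must end with "z"
8 → no match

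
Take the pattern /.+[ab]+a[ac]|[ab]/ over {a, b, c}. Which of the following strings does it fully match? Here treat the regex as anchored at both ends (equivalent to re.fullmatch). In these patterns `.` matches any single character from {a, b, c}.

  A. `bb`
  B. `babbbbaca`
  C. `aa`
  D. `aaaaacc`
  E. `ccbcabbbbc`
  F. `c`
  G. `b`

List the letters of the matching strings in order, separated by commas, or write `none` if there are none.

A. `bb` → no match
B. `babbbbaca` → no match
C. `aa` → no match
D. `aaaaacc` → no match
E. `ccbcabbbbc` → no match
F. `c` → no match
G. `b` → match

G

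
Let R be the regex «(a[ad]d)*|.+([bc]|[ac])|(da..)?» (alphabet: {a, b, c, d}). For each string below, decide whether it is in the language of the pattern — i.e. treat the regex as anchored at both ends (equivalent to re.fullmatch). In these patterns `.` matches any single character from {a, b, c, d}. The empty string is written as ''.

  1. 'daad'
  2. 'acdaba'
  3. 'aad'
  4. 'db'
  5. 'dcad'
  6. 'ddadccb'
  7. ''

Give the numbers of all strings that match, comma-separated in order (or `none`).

1, 2, 3, 4, 6, 7

1. 'daad' → match
2. 'acdaba' → match
3. 'aad' → match
4. 'db' → match
5. 'dcad' → no match
6. 'ddadccb' → match
7. '' → match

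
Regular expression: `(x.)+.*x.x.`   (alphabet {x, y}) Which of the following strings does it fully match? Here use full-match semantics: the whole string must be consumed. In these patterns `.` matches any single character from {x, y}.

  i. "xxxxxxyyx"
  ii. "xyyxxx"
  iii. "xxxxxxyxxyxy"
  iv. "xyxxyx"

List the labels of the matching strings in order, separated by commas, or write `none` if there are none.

i → no match
ii → no match
iii → match
iv → no match

iii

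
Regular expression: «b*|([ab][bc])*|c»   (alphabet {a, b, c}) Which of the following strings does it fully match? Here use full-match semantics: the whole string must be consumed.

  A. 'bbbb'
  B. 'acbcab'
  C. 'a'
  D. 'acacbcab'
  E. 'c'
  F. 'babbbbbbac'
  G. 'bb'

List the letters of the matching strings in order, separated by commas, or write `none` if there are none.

A. 'bbbb' → match
B. 'acbcab' → match
C. 'a' → no match
D. 'acacbcab' → match
E. 'c' → match
F. 'babbbbbbac' → no match
G. 'bb' → match

A, B, D, E, G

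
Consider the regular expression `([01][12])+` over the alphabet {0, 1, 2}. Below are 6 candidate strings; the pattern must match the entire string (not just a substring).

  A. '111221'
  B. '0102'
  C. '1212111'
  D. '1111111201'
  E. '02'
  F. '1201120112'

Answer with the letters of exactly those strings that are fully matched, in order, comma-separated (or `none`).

A → no match
B → match
C → no match
D → match
E → match
F → match

B, D, E, F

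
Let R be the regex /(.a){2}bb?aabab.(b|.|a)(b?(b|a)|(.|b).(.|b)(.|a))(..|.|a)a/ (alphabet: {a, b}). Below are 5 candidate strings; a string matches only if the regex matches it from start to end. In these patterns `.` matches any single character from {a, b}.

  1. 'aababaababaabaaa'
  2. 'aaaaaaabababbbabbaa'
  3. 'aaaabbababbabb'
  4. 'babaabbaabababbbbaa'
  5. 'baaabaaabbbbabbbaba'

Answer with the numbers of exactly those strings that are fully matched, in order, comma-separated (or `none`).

1

1 → match
2 → no match
3 → no match — must end with 'a'
4 → no match
5 → no match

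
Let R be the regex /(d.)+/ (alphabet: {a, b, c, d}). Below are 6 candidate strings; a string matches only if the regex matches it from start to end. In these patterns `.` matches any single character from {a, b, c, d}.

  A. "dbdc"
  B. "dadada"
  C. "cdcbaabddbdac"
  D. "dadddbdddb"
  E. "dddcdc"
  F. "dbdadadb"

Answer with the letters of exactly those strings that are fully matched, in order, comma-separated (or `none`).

A. "dbdc" → match
B. "dadada" → match
C → no match — must start with "d"
D. "dadddbdddb" → match
E. "dddcdc" → match
F. "dbdadadb" → match

A, B, D, E, F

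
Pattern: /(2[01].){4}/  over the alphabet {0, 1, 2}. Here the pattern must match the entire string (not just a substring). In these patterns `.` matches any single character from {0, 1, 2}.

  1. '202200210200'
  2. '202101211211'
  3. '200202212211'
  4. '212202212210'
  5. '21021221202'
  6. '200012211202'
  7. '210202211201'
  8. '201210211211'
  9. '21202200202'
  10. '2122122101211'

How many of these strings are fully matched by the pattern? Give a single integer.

1 → match
2 → no match
3 → match
4 → match
5 → no match
6 → no match
7 → match
8 → match
9 → no match
10 → no match
Total matched: 5

5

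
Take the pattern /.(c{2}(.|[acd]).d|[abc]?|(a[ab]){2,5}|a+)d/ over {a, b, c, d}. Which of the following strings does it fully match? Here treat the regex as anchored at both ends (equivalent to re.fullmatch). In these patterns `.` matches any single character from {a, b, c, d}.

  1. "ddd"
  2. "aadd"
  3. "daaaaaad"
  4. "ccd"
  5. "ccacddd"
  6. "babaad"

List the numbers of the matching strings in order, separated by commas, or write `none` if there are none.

3, 4, 6

1 → no match
2 → no match
3 → match
4 → match
5 → no match
6 → match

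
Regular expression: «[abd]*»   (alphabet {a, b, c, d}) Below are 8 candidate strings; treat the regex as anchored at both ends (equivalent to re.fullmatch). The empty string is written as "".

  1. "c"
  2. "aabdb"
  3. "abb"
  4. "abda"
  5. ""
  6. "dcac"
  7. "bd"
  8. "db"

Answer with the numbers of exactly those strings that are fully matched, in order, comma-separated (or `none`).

2, 3, 4, 5, 7, 8

1 → no match
2 → match
3 → match
4 → match
5 → match
6 → no match
7 → match
8 → match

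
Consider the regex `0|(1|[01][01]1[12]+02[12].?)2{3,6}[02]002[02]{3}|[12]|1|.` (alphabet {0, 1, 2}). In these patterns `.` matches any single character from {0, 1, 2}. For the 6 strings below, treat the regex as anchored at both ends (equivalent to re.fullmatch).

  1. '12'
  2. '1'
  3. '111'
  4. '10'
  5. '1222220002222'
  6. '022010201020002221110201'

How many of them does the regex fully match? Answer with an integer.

1 → no match
2 → match
3 → no match
4 → no match
5 → match
6 → no match
Total matched: 2

2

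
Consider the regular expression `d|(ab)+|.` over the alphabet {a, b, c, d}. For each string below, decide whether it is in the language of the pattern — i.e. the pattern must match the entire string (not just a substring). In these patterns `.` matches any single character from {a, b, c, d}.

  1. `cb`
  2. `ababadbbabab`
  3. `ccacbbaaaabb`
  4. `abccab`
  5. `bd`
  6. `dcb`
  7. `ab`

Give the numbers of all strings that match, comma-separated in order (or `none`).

7

1 → no match
2 → no match
3 → no match
4 → no match
5 → no match
6 → no match
7 → match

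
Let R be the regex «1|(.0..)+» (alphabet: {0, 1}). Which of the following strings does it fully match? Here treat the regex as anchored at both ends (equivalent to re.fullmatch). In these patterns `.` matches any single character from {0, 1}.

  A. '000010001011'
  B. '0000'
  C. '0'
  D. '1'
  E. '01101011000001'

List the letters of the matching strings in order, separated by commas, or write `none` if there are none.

A → match
B → match
C → no match
D → match
E → no match

A, B, D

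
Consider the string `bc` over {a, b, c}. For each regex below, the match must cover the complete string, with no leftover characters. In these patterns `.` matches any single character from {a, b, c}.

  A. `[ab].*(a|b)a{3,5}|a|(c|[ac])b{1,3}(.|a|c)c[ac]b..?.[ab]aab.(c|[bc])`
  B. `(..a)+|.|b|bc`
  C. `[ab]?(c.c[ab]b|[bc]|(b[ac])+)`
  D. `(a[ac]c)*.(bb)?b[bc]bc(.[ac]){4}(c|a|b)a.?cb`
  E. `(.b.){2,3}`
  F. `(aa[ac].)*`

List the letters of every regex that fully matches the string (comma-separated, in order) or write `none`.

B, C

A → no match
B → match
C → match
D → no match — must end with `cb`
E → no match
F → no match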